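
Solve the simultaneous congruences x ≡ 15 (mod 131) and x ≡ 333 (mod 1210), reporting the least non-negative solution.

39053

Write x = 15 + 131·k. Then 131·k ≡ 333 − 15 ≡ 318 (mod 1210).
Need 131⁻¹ mod 1210. Extended Euclid on (1210, 131):
1210 = 9·131 + 31
131 = 4·31 + 7
31 = 4·7 + 3
7 = 2·3 + 1
3 = 3·1 + 0
Back-substitute:
1 = 7 − 2·3
1 = −2·31 + 9·7
1 = 9·131 − 38·31
1 = −38·1210 + 351·131
131⁻¹ ≡ 351 (mod 1210), so k ≡ 351·318 ≡ 298 (mod 1210).
x = 15 + 131·298 = 39053.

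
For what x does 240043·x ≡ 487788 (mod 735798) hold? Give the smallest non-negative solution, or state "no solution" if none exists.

First find gcd(240043, 735798):
735798 = 3×240043 + 15669
240043 = 15×15669 + 5008
15669 = 3×5008 + 645
5008 = 7×645 + 493
645 = 1×493 + 152
493 = 3×152 + 37
152 = 4×37 + 4
37 = 9×4 + 1
4 = 4×1 + 0
gcd = 1, so a unique solution mod 735798 exists.
Back-substitute for the Bézout coefficients:
1 = 37 − 9·4
1 = −9·152 + 37·37
1 = 37·493 − 120·152
1 = −120·645 + 157·493
1 = 157·5008 − 1219·645
1 = −1219·15669 + 3814·5008
1 = 3814·240043 − 58429·15669
1 = −58429·735798 + 179101·240043
So 240043·(179101) ≡ 1 (mod 735798), giving 240043⁻¹ ≡ 179101.
x ≡ 240043⁻¹·487788 ≡ 179101·487788 ≡ 550452 (mod 735798).

550452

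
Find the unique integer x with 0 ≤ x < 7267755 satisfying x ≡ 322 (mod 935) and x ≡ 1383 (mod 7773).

5504667

Write x = 322 + 935·k. Then 935·k ≡ 1383 − 322 ≡ 1061 (mod 7773).
Need 935⁻¹ mod 7773. Extended Euclid on (7773, 935):
7773 = 8*935 + 293
935 = 3*293 + 56
293 = 5*56 + 13
56 = 4*13 + 4
13 = 3*4 + 1
4 = 4*1 + 0
Back-substitute:
1 = 13 − 3·4
1 = −3·56 + 13·13
1 = 13·293 − 68·56
1 = −68·935 + 217·293
1 = 217·7773 − 1804·935
935⁻¹ ≡ 5969 (mod 7773), so k ≡ 5969·1061 ≡ 5887 (mod 7773).
x = 322 + 935·5887 = 5504667.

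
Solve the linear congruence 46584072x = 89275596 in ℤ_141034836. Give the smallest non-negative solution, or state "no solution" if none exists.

7223288

First find gcd(46584072, 141034836):
141034836 = 3*46584072 + 1282620
46584072 = 36*1282620 + 409752
1282620 = 3*409752 + 53364
409752 = 7*53364 + 36204
53364 = 1*36204 + 17160
36204 = 2*17160 + 1884
17160 = 9*1884 + 204
1884 = 9*204 + 48
204 = 4*48 + 12
48 = 4*12 + 0
gcd = 12 and 12 | 89275596, so solutions exist. Divide through by 12: 3882006x ≡ 7439633 (mod 11752903).
Now find 3882006⁻¹ mod 11752903:
11752903 = 3×3882006 + 106885
3882006 = 36×106885 + 34146
106885 = 3×34146 + 4447
34146 = 7×4447 + 3017
4447 = 1×3017 + 1430
3017 = 2×1430 + 157
1430 = 9×157 + 17
157 = 9×17 + 4
17 = 4×4 + 1
4 = 4×1 + 0
Back-substitute:
1 = 17 − 4·4
1 = −4·157 + 37·17
1 = 37·1430 − 337·157
1 = −337·3017 + 711·1430
1 = 711·4447 − 1048·3017
1 = −1048·34146 + 8047·4447
1 = 8047·106885 − 25189·34146
1 = −25189·3882006 + 914851·106885
1 = 914851·11752903 − 2769742·3882006
So 3882006·(-2769742) ≡ 1 (mod 11752903), i.e. 3882006⁻¹ ≡ 8983161.
Then x ≡ 8983161·7439633 ≡ 7223288 (mod 11752903); the smallest non-negative solution is x = 7223288.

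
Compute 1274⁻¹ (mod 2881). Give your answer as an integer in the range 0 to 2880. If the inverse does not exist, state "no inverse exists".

Extended Euclidean algorithm:
2881 = 2*1274 + 333
1274 = 3*333 + 275
333 = 1*275 + 58
275 = 4*58 + 43
58 = 1*43 + 15
43 = 2*15 + 13
15 = 1*13 + 2
13 = 6*2 + 1
2 = 2*1 + 0
The gcd is 1. Working backward:
1 = 13 − 6·2
1 = −6·15 + 7·13
1 = 7·43 − 20·15
1 = −20·58 + 27·43
1 = 27·275 − 128·58
1 = −128·333 + 155·275
1 = 155·1274 − 593·333
1 = −593·2881 + 1341·1274
So 1274·1341 ≡ 1 (mod 2881).

1341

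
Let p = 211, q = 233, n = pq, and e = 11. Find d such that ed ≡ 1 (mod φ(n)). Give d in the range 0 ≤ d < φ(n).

44291

φ(n) = (p−1)(q−1) = 210·232 = 48720.
Need d with 11·d ≡ 1 (mod 48720). Apply the extended Euclidean algorithm:
48720 = 4429×11 + 1
11 = 11×1 + 0
Back-substitute:
1 = 48720 − 4429·11
So 11·(-4429) ≡ 1 (mod 48720), hence d ≡ -4429 ≡ 44291 (mod 48720).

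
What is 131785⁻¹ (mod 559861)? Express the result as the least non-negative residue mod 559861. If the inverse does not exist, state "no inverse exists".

Run Euclid on (559861, 131785):
559861 = 4·131785 + 32721
131785 = 4·32721 + 901
32721 = 36·901 + 285
901 = 3·285 + 46
285 = 6·46 + 9
46 = 5·9 + 1
9 = 9·1 + 0
Since gcd(131785, 559861) = 1, back-substitute to write 1 as a combination:
1 = 46 − 5·9
1 = −5·285 + 31·46
1 = 31·901 − 98·285
1 = −98·32721 + 3559·901
1 = 3559·131785 − 14334·32721
1 = −14334·559861 + 60895·131785
So 131785·60895 ≡ 1 (mod 559861).

60895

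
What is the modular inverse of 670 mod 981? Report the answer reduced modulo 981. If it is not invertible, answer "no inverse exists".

Run Euclid on (981, 670):
981 = 1×670 + 311
670 = 2×311 + 48
311 = 6×48 + 23
48 = 2×23 + 2
23 = 11×2 + 1
2 = 2×1 + 0
gcd = 1, so the inverse exists. Back-substitute:
1 = 23 − 11·2
1 = −11·48 + 23·23
1 = 23·311 − 149·48
1 = −149·670 + 321·311
1 = 321·981 − 470·670
Thus 670·(-470) ≡ 1 (mod 981); reducing, -470 mod 981 = 511.

511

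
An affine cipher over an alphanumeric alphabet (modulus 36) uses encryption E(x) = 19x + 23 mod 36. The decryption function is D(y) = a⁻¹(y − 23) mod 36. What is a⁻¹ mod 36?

Run Euclid on (36, 19):
36 = 1·19 + 17
19 = 1·17 + 2
17 = 8·2 + 1
2 = 2·1 + 0
gcd = 1, so the inverse exists. Back-substitute:
1 = 17 − 8·2
1 = −8·19 + 9·17
1 = 9·36 − 17·19
Thus 19·(-17) ≡ 1 (mod 36); reducing, -17 mod 36 = 19.

19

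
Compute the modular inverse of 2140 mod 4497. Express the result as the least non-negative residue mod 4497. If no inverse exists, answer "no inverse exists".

1948

Run Euclid on (4497, 2140):
4497 = 2·2140 + 217
2140 = 9·217 + 187
217 = 1·187 + 30
187 = 6·30 + 7
30 = 4·7 + 2
7 = 3·2 + 1
2 = 2·1 + 0
The gcd is 1. Working backward:
1 = 7 − 3·2
1 = −3·30 + 13·7
1 = 13·187 − 81·30
1 = −81·217 + 94·187
1 = 94·2140 − 927·217
1 = −927·4497 + 1948·2140
So 2140·1948 ≡ 1 (mod 4497).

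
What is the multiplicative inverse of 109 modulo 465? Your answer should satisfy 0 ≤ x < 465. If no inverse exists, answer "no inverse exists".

64

Extended Euclidean algorithm:
465 = 4·109 + 29
109 = 3·29 + 22
29 = 1·22 + 7
22 = 3·7 + 1
7 = 7·1 + 0
gcd = 1, so the inverse exists. Back-substitute:
1 = 22 − 3·7
1 = −3·29 + 4·22
1 = 4·109 − 15·29
1 = −15·465 + 64·109
So 109·64 ≡ 1 (mod 465).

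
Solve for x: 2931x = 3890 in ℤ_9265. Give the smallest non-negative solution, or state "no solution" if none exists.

First find gcd(2931, 9265):
9265 = 3×2931 + 472
2931 = 6×472 + 99
472 = 4×99 + 76
99 = 1×76 + 23
76 = 3×23 + 7
23 = 3×7 + 2
7 = 3×2 + 1
2 = 2×1 + 0
gcd = 1, so a unique solution mod 9265 exists.
Back-substitute for the Bézout coefficients:
1 = 7 − 3·2
1 = −3·23 + 10·7
1 = 10·76 − 33·23
1 = −33·99 + 43·76
1 = 43·472 − 205·99
1 = −205·2931 + 1273·472
1 = 1273·9265 − 4024·2931
So 2931·(-4024) ≡ 1 (mod 9265), giving 2931⁻¹ ≡ 5241.
x ≡ 2931⁻¹·3890 ≡ 5241·3890 ≡ 4490 (mod 9265).

4490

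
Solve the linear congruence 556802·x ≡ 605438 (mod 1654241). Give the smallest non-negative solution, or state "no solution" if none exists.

898202

First find gcd(556802, 1654241):
1654241 = 2*556802 + 540637
556802 = 1*540637 + 16165
540637 = 33*16165 + 7192
16165 = 2*7192 + 1781
7192 = 4*1781 + 68
1781 = 26*68 + 13
68 = 5*13 + 3
13 = 4*3 + 1
3 = 3*1 + 0
gcd = 1, so a unique solution mod 1654241 exists.
Back-substitute for the Bézout coefficients:
1 = 13 − 4·3
1 = −4·68 + 21·13
1 = 21·1781 − 550·68
1 = −550·7192 + 2221·1781
1 = 2221·16165 − 4992·7192
1 = −4992·540637 + 166957·16165
1 = 166957·556802 − 171949·540637
1 = −171949·1654241 + 510855·556802
So 556802·(510855) ≡ 1 (mod 1654241), giving 556802⁻¹ ≡ 510855.
x ≡ 556802⁻¹·605438 ≡ 510855·605438 ≡ 898202 (mod 1654241).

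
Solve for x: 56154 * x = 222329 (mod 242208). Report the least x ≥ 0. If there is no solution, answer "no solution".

no solution

gcd(56154, 242208):
242208 = 4*56154 + 17592
56154 = 3*17592 + 3378
17592 = 5*3378 + 702
3378 = 4*702 + 570
702 = 1*570 + 132
570 = 4*132 + 42
132 = 3*42 + 6
42 = 7*6 + 0
gcd = 6, but 6 ∤ 222329, so the congruence has no solution.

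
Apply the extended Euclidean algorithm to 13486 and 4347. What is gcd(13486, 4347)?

Apply Euclid's algorithm to 13486 and 4347:
13486 = 3×4347 + 445
4347 = 9×445 + 342
445 = 1×342 + 103
342 = 3×103 + 33
103 = 3×33 + 4
33 = 8×4 + 1
4 = 4×1 + 0
gcd(13486, 4347) = 1.
Express as a combination:
1 = 33 − 8·4
1 = −8·103 + 25·33
1 = 25·342 − 83·103
1 = −83·445 + 108·342
1 = 108·4347 − 1055·445
1 = −1055·13486 + 3273·4347
So 1 = (-1055)·13486 + (3273)·4347.

1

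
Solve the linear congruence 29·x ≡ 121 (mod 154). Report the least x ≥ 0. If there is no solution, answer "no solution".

First find gcd(29, 154):
154 = 5×29 + 9
29 = 3×9 + 2
9 = 4×2 + 1
2 = 2×1 + 0
gcd = 1, so a unique solution mod 154 exists.
Back-substitute for the Bézout coefficients:
1 = 9 − 4·2
1 = −4·29 + 13·9
1 = 13·154 − 69·29
So 29·(-69) ≡ 1 (mod 154), giving 29⁻¹ ≡ 85.
x ≡ 29⁻¹·121 ≡ 85·121 ≡ 121 (mod 154).

121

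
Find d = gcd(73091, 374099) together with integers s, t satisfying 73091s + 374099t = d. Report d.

Euclidean algorithm:
374099 = 5·73091 + 8644
73091 = 8·8644 + 3939
8644 = 2·3939 + 766
3939 = 5·766 + 109
766 = 7·109 + 3
109 = 36·3 + 1
3 = 3·1 + 0
gcd(73091, 374099) = 1.
Express as a combination:
1 = 109 − 36·3
1 = −36·766 + 253·109
1 = 253·3939 − 1301·766
1 = −1301·8644 + 2855·3939
1 = 2855·73091 − 24141·8644
1 = −24141·374099 + 123560·73091
So 1 = (-24141)·374099 + (123560)·73091.

1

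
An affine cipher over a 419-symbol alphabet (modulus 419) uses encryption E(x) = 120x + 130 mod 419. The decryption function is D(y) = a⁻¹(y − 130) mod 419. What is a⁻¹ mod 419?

213

gcd(419, 120) by repeated division:
419 = 3*120 + 59
120 = 2*59 + 2
59 = 29*2 + 1
2 = 2*1 + 0
gcd = 1, so the inverse exists. Back-substitute:
1 = 59 − 29·2
1 = −29·120 + 59·59
1 = 59·419 − 206·120
Thus 120·(-206) ≡ 1 (mod 419); reducing, -206 mod 419 = 213.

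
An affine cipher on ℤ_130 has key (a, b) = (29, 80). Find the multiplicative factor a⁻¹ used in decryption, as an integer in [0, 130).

9

gcd(130, 29) by repeated division:
130 = 4*29 + 14
29 = 2*14 + 1
14 = 14*1 + 0
gcd = 1, so the inverse exists. Back-substitute:
1 = 29 − 2·14
1 = −2·130 + 9·29
So 29·9 ≡ 1 (mod 130).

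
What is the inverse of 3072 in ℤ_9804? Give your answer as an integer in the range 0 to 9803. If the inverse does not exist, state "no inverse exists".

Compute gcd(3072, 9804):
9804 = 3*3072 + 588
3072 = 5*588 + 132
588 = 4*132 + 60
132 = 2*60 + 12
60 = 5*12 + 0
gcd(3072, 9804) = 12 ≠ 1, so 3072 has no multiplicative inverse modulo 9804.

no inverse exists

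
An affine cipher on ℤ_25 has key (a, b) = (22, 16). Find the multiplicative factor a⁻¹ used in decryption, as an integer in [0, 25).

Run Euclid on (25, 22):
25 = 1*22 + 3
22 = 7*3 + 1
3 = 3*1 + 0
Since gcd(22, 25) = 1, back-substitute to write 1 as a combination:
1 = 22 − 7·3
1 = −7·25 + 8·22
So 22·8 ≡ 1 (mod 25).

8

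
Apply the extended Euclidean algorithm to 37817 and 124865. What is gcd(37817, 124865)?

Euclidean algorithm:
124865 = 3×37817 + 11414
37817 = 3×11414 + 3575
11414 = 3×3575 + 689
3575 = 5×689 + 130
689 = 5×130 + 39
130 = 3×39 + 13
39 = 3×13 + 0
gcd(37817, 124865) = 13.
Express as a combination:
13 = 130 − 3·39
13 = −3·689 + 16·130
13 = 16·3575 − 83·689
13 = −83·11414 + 265·3575
13 = 265·37817 − 878·11414
13 = −878·124865 + 2899·37817
So 13 = (-878)·124865 + (2899)·37817.

13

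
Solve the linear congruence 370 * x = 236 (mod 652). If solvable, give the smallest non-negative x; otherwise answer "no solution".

First find gcd(370, 652):
652 = 1·370 + 282
370 = 1·282 + 88
282 = 3·88 + 18
88 = 4·18 + 16
18 = 1·16 + 2
16 = 8·2 + 0
gcd = 2 and 2 | 236, so solutions exist. Divide through by 2: 185x ≡ 118 (mod 326).
Now find 185⁻¹ mod 326:
326 = 1*185 + 141
185 = 1*141 + 44
141 = 3*44 + 9
44 = 4*9 + 8
9 = 1*8 + 1
8 = 8*1 + 0
Back-substitute:
1 = 9 − 8
1 = −44 + 5·9
1 = 5·141 − 16·44
1 = −16·185 + 21·141
1 = 21·326 − 37·185
So 185·(-37) ≡ 1 (mod 326), i.e. 185⁻¹ ≡ 289.
Then x ≡ 289·118 ≡ 198 (mod 326); the smallest non-negative solution is x = 198.

198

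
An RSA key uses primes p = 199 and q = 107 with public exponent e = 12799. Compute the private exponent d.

7471

φ(n) = (p−1)(q−1) = 198·106 = 20988.
Need d with 12799·d ≡ 1 (mod 20988). Apply the extended Euclidean algorithm:
20988 = 1×12799 + 8189
12799 = 1×8189 + 4610
8189 = 1×4610 + 3579
4610 = 1×3579 + 1031
3579 = 3×1031 + 486
1031 = 2×486 + 59
486 = 8×59 + 14
59 = 4×14 + 3
14 = 4×3 + 2
3 = 1×2 + 1
2 = 2×1 + 0
Back-substitute:
1 = 3 − 2
1 = −14 + 5·3
1 = 5·59 − 21·14
1 = −21·486 + 173·59
1 = 173·1031 − 367·486
1 = −367·3579 + 1274·1031
1 = 1274·4610 − 1641·3579
1 = −1641·8189 + 2915·4610
1 = 2915·12799 − 4556·8189
1 = −4556·20988 + 7471·12799
So 12799·7471 ≡ 1 (mod 20988), hence d = 7471.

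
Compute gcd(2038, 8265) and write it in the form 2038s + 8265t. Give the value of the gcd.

Repeated division:
8265 = 4×2038 + 113
2038 = 18×113 + 4
113 = 28×4 + 1
4 = 4×1 + 0
gcd(2038, 8265) = 1.
Back-substituting:
1 = 113 − 28·4
1 = −28·2038 + 505·113
1 = 505·8265 − 2048·2038
So 1 = (505)·8265 + (-2048)·2038.

1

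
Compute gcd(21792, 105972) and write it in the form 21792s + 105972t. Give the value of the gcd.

Repeated division:
105972 = 4*21792 + 18804
21792 = 1*18804 + 2988
18804 = 6*2988 + 876
2988 = 3*876 + 360
876 = 2*360 + 156
360 = 2*156 + 48
156 = 3*48 + 12
48 = 4*12 + 0
gcd(21792, 105972) = 12.
Back-substituting:
12 = 156 − 3·48
12 = −3·360 + 7·156
12 = 7·876 − 17·360
12 = −17·2988 + 58·876
12 = 58·18804 − 365·2988
12 = −365·21792 + 423·18804
12 = 423·105972 − 2057·21792
So 12 = (423)·105972 + (-2057)·21792.

12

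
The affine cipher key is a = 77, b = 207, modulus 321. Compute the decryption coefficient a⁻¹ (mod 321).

296

Extended Euclidean algorithm:
321 = 4×77 + 13
77 = 5×13 + 12
13 = 1×12 + 1
12 = 12×1 + 0
gcd = 1, so the inverse exists. Back-substitute:
1 = 13 − 12
1 = −77 + 6·13
1 = 6·321 − 25·77
Hence 77⁻¹ ≡ -25 ≡ 296 (mod 321).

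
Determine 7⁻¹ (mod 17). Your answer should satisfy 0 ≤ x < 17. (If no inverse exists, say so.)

gcd(17, 7) by repeated division:
17 = 2*7 + 3
7 = 2*3 + 1
3 = 3*1 + 0
The gcd is 1. Working backward:
1 = 7 − 2·3
1 = −2·17 + 5·7
So 7·5 ≡ 1 (mod 17).

5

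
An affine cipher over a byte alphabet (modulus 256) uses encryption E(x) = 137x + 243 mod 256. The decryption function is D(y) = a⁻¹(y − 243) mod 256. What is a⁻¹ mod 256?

185

Extended Euclidean algorithm:
256 = 1*137 + 119
137 = 1*119 + 18
119 = 6*18 + 11
18 = 1*11 + 7
11 = 1*7 + 4
7 = 1*4 + 3
4 = 1*3 + 1
3 = 3*1 + 0
gcd = 1, so the inverse exists. Back-substitute:
1 = 4 − 3
1 = −7 + 2·4
1 = 2·11 − 3·7
1 = −3·18 + 5·11
1 = 5·119 − 33·18
1 = −33·137 + 38·119
1 = 38·256 − 71·137
Thus 137·(-71) ≡ 1 (mod 256); reducing, -71 mod 256 = 185.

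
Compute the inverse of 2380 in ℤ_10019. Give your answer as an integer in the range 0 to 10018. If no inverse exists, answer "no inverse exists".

Run Euclid on (10019, 2380):
10019 = 4·2380 + 499
2380 = 4·499 + 384
499 = 1·384 + 115
384 = 3·115 + 39
115 = 2·39 + 37
39 = 1·37 + 2
37 = 18·2 + 1
2 = 2·1 + 0
The gcd is 1. Working backward:
1 = 37 − 18·2
1 = −18·39 + 19·37
1 = 19·115 − 56·39
1 = −56·384 + 187·115
1 = 187·499 − 243·384
1 = −243·2380 + 1159·499
1 = 1159·10019 − 4879·2380
Thus 2380·(-4879) ≡ 1 (mod 10019); reducing, -4879 mod 10019 = 5140.

5140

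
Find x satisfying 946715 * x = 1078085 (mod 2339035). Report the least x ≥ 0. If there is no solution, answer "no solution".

400015

First find gcd(946715, 2339035):
2339035 = 2·946715 + 445605
946715 = 2·445605 + 55505
445605 = 8·55505 + 1565
55505 = 35·1565 + 730
1565 = 2·730 + 105
730 = 6·105 + 100
105 = 1·100 + 5
100 = 20·5 + 0
gcd = 5 and 5 | 1078085, so solutions exist. Divide through by 5: 189343x ≡ 215617 (mod 467807).
Now find 189343⁻¹ mod 467807:
467807 = 2*189343 + 89121
189343 = 2*89121 + 11101
89121 = 8*11101 + 313
11101 = 35*313 + 146
313 = 2*146 + 21
146 = 6*21 + 20
21 = 1*20 + 1
20 = 20*1 + 0
Back-substitute:
1 = 21 − 20
1 = −146 + 7·21
1 = 7·313 − 15·146
1 = −15·11101 + 532·313
1 = 532·89121 − 4271·11101
1 = −4271·189343 + 9074·89121
1 = 9074·467807 − 22419·189343
So 189343·(-22419) ≡ 1 (mod 467807), i.e. 189343⁻¹ ≡ 445388.
Then x ≡ 445388·215617 ≡ 400015 (mod 467807); the smallest non-negative solution is x = 400015.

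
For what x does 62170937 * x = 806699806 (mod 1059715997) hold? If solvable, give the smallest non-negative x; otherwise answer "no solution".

155191863

First find gcd(62170937, 1059715997):
1059715997 = 17×62170937 + 2810068
62170937 = 22×2810068 + 349441
2810068 = 8×349441 + 14540
349441 = 24×14540 + 481
14540 = 30×481 + 110
481 = 4×110 + 41
110 = 2×41 + 28
41 = 1×28 + 13
28 = 2×13 + 2
13 = 6×2 + 1
2 = 2×1 + 0
gcd = 1, so a unique solution mod 1059715997 exists.
Back-substitute for the Bézout coefficients:
1 = 13 − 6·2
1 = −6·28 + 13·13
1 = 13·41 − 19·28
1 = −19·110 + 51·41
1 = 51·481 − 223·110
1 = −223·14540 + 6741·481
1 = 6741·349441 − 162007·14540
1 = −162007·2810068 + 1302797·349441
1 = 1302797·62170937 − 28823541·2810068
1 = −28823541·1059715997 + 491302994·62170937
So 62170937·(491302994) ≡ 1 (mod 1059715997), giving 62170937⁻¹ ≡ 491302994.
x ≡ 62170937⁻¹·806699806 ≡ 491302994·806699806 ≡ 155191863 (mod 1059715997).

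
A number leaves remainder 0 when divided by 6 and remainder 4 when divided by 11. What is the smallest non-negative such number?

48

Write x = 0 + 6·k. Then 6·k ≡ 4 − 0 ≡ 4 (mod 11).
Need 6⁻¹ mod 11. Extended Euclid on (11, 6):
11 = 1*6 + 5
6 = 1*5 + 1
5 = 5*1 + 0
Back-substitute:
1 = 6 − 5
1 = −11 + 2·6
6⁻¹ ≡ 2 (mod 11), so k ≡ 2·4 ≡ 8 (mod 11).
x = 0 + 6·8 = 48.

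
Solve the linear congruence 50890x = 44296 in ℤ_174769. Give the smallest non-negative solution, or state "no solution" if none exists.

First find gcd(50890, 174769):
174769 = 3×50890 + 22099
50890 = 2×22099 + 6692
22099 = 3×6692 + 2023
6692 = 3×2023 + 623
2023 = 3×623 + 154
623 = 4×154 + 7
154 = 22×7 + 0
gcd = 7 and 7 | 44296, so solutions exist. Divide through by 7: 7270x ≡ 6328 (mod 24967).
Now find 7270⁻¹ mod 24967:
24967 = 3·7270 + 3157
7270 = 2·3157 + 956
3157 = 3·956 + 289
956 = 3·289 + 89
289 = 3·89 + 22
89 = 4·22 + 1
22 = 22·1 + 0
Back-substitute:
1 = 89 − 4·22
1 = −4·289 + 13·89
1 = 13·956 − 43·289
1 = −43·3157 + 142·956
1 = 142·7270 − 327·3157
1 = −327·24967 + 1123·7270
So 7270⁻¹ ≡ 1123 (mod 24967).
Then x ≡ 1123·6328 ≡ 15716 (mod 24967); the smallest non-negative solution is x = 15716.

15716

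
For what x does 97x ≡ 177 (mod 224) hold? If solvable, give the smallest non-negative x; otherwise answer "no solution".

145

First find gcd(97, 224):
224 = 2·97 + 30
97 = 3·30 + 7
30 = 4·7 + 2
7 = 3·2 + 1
2 = 2·1 + 0
gcd = 1, so a unique solution mod 224 exists.
Back-substitute for the Bézout coefficients:
1 = 7 − 3·2
1 = −3·30 + 13·7
1 = 13·97 − 42·30
1 = −42·224 + 97·97
So 97·(97) ≡ 1 (mod 224), giving 97⁻¹ ≡ 97.
x ≡ 97⁻¹·177 ≡ 97·177 ≡ 145 (mod 224).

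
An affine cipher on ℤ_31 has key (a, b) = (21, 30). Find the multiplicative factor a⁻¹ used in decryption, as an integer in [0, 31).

Apply the Euclidean algorithm to 31 and 21:
31 = 1*21 + 10
21 = 2*10 + 1
10 = 10*1 + 0
Since gcd(21, 31) = 1, back-substitute to write 1 as a combination:
1 = 21 − 2·10
1 = −2·31 + 3·21
So 21·3 ≡ 1 (mod 31).

3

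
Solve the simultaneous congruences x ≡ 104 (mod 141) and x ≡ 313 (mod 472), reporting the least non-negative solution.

6449

Write x = 104 + 141·k. Then 141·k ≡ 313 − 104 ≡ 209 (mod 472).
Need 141⁻¹ mod 472. Extended Euclid on (472, 141):
472 = 3×141 + 49
141 = 2×49 + 43
49 = 1×43 + 6
43 = 7×6 + 1
6 = 6×1 + 0
Back-substitute:
1 = 43 − 7·6
1 = −7·49 + 8·43
1 = 8·141 − 23·49
1 = −23·472 + 77·141
141⁻¹ ≡ 77 (mod 472), so k ≡ 77·209 ≡ 45 (mod 472).
x = 104 + 141·45 = 6449.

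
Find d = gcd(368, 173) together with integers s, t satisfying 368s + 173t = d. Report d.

Euclidean algorithm:
368 = 2×173 + 22
173 = 7×22 + 19
22 = 1×19 + 3
19 = 6×3 + 1
3 = 3×1 + 0
gcd(368, 173) = 1.
Back-substituting:
1 = 19 − 6·3
1 = −6·22 + 7·19
1 = 7·173 − 55·22
1 = −55·368 + 117·173
So 1 = (-55)·368 + (117)·173.

1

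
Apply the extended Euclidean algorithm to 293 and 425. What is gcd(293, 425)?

Repeated division:
425 = 1×293 + 132
293 = 2×132 + 29
132 = 4×29 + 16
29 = 1×16 + 13
16 = 1×13 + 3
13 = 4×3 + 1
3 = 3×1 + 0
gcd(293, 425) = 1.
Working backward:
1 = 13 − 4·3
1 = −4·16 + 5·13
1 = 5·29 − 9·16
1 = −9·132 + 41·29
1 = 41·293 − 91·132
1 = −91·425 + 132·293
So 1 = (-91)·425 + (132)·293.

1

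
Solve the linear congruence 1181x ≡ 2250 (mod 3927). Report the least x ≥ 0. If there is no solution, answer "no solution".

First find gcd(1181, 3927):
3927 = 3·1181 + 384
1181 = 3·384 + 29
384 = 13·29 + 7
29 = 4·7 + 1
7 = 7·1 + 0
gcd = 1, so a unique solution mod 3927 exists.
Back-substitute for the Bézout coefficients:
1 = 29 − 4·7
1 = −4·384 + 53·29
1 = 53·1181 − 163·384
1 = −163·3927 + 542·1181
So 1181·(542) ≡ 1 (mod 3927), giving 1181⁻¹ ≡ 542.
x ≡ 1181⁻¹·2250 ≡ 542·2250 ≡ 2130 (mod 3927).

2130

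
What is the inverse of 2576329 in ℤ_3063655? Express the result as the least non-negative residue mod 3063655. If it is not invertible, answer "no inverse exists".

no inverse exists

Compute gcd(2576329, 3063655):
3063655 = 1·2576329 + 487326
2576329 = 5·487326 + 139699
487326 = 3·139699 + 68229
139699 = 2·68229 + 3241
68229 = 21·3241 + 168
3241 = 19·168 + 49
168 = 3·49 + 21
49 = 2·21 + 7
21 = 3·7 + 0
gcd(2576329, 3063655) = 7 ≠ 1, so 2576329 has no multiplicative inverse modulo 3063655.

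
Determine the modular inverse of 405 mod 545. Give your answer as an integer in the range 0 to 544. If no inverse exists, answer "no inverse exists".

Euclidean algorithm on 545, 405:
545 = 1×405 + 140
405 = 2×140 + 125
140 = 1×125 + 15
125 = 8×15 + 5
15 = 3×5 + 0
gcd(405, 545) = 5 ≠ 1, so 405 has no multiplicative inverse modulo 545.

no inverse exists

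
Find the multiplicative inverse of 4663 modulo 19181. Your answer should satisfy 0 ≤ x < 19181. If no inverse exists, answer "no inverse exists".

18202

Apply the Euclidean algorithm to 19181 and 4663:
19181 = 4×4663 + 529
4663 = 8×529 + 431
529 = 1×431 + 98
431 = 4×98 + 39
98 = 2×39 + 20
39 = 1×20 + 19
20 = 1×19 + 1
19 = 19×1 + 0
gcd = 1, so the inverse exists. Back-substitute:
1 = 20 − 19
1 = −39 + 2·20
1 = 2·98 − 5·39
1 = −5·431 + 22·98
1 = 22·529 − 27·431
1 = −27·4663 + 238·529
1 = 238·19181 − 979·4663
So 4663·(-979) ≡ 1 (mod 19181), and -979 ≡ 18202 (mod 19181).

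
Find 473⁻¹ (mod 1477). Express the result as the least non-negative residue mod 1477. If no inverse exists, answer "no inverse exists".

Extended Euclidean algorithm:
1477 = 3·473 + 58
473 = 8·58 + 9
58 = 6·9 + 4
9 = 2·4 + 1
4 = 4·1 + 0
Since gcd(473, 1477) = 1, back-substitute to write 1 as a combination:
1 = 9 − 2·4
1 = −2·58 + 13·9
1 = 13·473 − 106·58
1 = −106·1477 + 331·473
So 473·331 ≡ 1 (mod 1477).

331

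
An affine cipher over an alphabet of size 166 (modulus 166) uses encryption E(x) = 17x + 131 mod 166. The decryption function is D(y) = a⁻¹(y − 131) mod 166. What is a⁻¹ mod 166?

127

Apply the Euclidean algorithm to 166 and 17:
166 = 9·17 + 13
17 = 1·13 + 4
13 = 3·4 + 1
4 = 4·1 + 0
The gcd is 1. Working backward:
1 = 13 − 3·4
1 = −3·17 + 4·13
1 = 4·166 − 39·17
Hence 17⁻¹ ≡ -39 ≡ 127 (mod 166).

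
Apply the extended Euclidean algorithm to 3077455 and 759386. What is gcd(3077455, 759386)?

Apply Euclid's algorithm to 3077455 and 759386:
3077455 = 4·759386 + 39911
759386 = 19·39911 + 1077
39911 = 37·1077 + 62
1077 = 17·62 + 23
62 = 2·23 + 16
23 = 1·16 + 7
16 = 2·7 + 2
7 = 3·2 + 1
2 = 2·1 + 0
gcd(3077455, 759386) = 1.
Working backward:
1 = 7 − 3·2
1 = −3·16 + 7·7
1 = 7·23 − 10·16
1 = −10·62 + 27·23
1 = 27·1077 − 469·62
1 = −469·39911 + 17380·1077
1 = 17380·759386 − 330689·39911
1 = −330689·3077455 + 1340136·759386
So 1 = (-330689)·3077455 + (1340136)·759386.

1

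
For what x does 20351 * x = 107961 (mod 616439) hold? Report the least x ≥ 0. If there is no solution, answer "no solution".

510004

First find gcd(20351, 616439):
616439 = 30*20351 + 5909
20351 = 3*5909 + 2624
5909 = 2*2624 + 661
2624 = 3*661 + 641
661 = 1*641 + 20
641 = 32*20 + 1
20 = 20*1 + 0
gcd = 1, so a unique solution mod 616439 exists.
Back-substitute for the Bézout coefficients:
1 = 641 − 32·20
1 = −32·661 + 33·641
1 = 33·2624 − 131·661
1 = −131·5909 + 295·2624
1 = 295·20351 − 1016·5909
1 = −1016·616439 + 30775·20351
So 20351·(30775) ≡ 1 (mod 616439), giving 20351⁻¹ ≡ 30775.
x ≡ 20351⁻¹·107961 ≡ 30775·107961 ≡ 510004 (mod 616439).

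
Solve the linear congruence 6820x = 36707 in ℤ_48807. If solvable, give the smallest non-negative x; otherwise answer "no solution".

857

First find gcd(6820, 48807):
48807 = 7×6820 + 1067
6820 = 6×1067 + 418
1067 = 2×418 + 231
418 = 1×231 + 187
231 = 1×187 + 44
187 = 4×44 + 11
44 = 4×11 + 0
gcd = 11 and 11 | 36707, so solutions exist. Divide through by 11: 620x ≡ 3337 (mod 4437).
Now find 620⁻¹ mod 4437:
4437 = 7*620 + 97
620 = 6*97 + 38
97 = 2*38 + 21
38 = 1*21 + 17
21 = 1*17 + 4
17 = 4*4 + 1
4 = 4*1 + 0
Back-substitute:
1 = 17 − 4·4
1 = −4·21 + 5·17
1 = 5·38 − 9·21
1 = −9·97 + 23·38
1 = 23·620 − 147·97
1 = −147·4437 + 1052·620
So 620⁻¹ ≡ 1052 (mod 4437).
Then x ≡ 1052·3337 ≡ 857 (mod 4437); the smallest non-negative solution is x = 857.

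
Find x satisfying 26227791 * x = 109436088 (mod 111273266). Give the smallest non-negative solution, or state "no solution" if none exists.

First find gcd(26227791, 111273266):
111273266 = 4×26227791 + 6362102
26227791 = 4×6362102 + 779383
6362102 = 8×779383 + 127038
779383 = 6×127038 + 17155
127038 = 7×17155 + 6953
17155 = 2×6953 + 3249
6953 = 2×3249 + 455
3249 = 7×455 + 64
455 = 7×64 + 7
64 = 9×7 + 1
7 = 7×1 + 0
gcd = 1, so a unique solution mod 111273266 exists.
Back-substitute for the Bézout coefficients:
1 = 64 − 9·7
1 = −9·455 + 64·64
1 = 64·3249 − 457·455
1 = −457·6953 + 978·3249
1 = 978·17155 − 2413·6953
1 = −2413·127038 + 17869·17155
1 = 17869·779383 − 109627·127038
1 = −109627·6362102 + 894885·779383
1 = 894885·26227791 − 3689167·6362102
1 = −3689167·111273266 + 15651553·26227791
So 26227791·(15651553) ≡ 1 (mod 111273266), giving 26227791⁻¹ ≡ 15651553.
x ≡ 26227791⁻¹·109436088 ≡ 15651553·109436088 ≡ 103469222 (mod 111273266).

103469222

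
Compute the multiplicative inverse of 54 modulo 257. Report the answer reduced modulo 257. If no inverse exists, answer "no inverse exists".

119

Apply the Euclidean algorithm to 257 and 54:
257 = 4·54 + 41
54 = 1·41 + 13
41 = 3·13 + 2
13 = 6·2 + 1
2 = 2·1 + 0
Since gcd(54, 257) = 1, back-substitute to write 1 as a combination:
1 = 13 − 6·2
1 = −6·41 + 19·13
1 = 19·54 − 25·41
1 = −25·257 + 119·54
So 54·119 ≡ 1 (mod 257).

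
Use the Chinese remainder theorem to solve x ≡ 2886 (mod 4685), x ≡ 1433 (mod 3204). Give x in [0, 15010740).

Write x = 2886 + 4685·k. Then 4685·k ≡ 1433 − 2886 ≡ 1751 (mod 3204).
Need 4685⁻¹ mod 3204. Extended Euclid on (3204, 1481):
3204 = 2*1481 + 242
1481 = 6*242 + 29
242 = 8*29 + 10
29 = 2*10 + 9
10 = 1*9 + 1
9 = 9*1 + 0
Back-substitute:
1 = 10 − 9
1 = −29 + 3·10
1 = 3·242 − 25·29
1 = −25·1481 + 153·242
1 = 153·3204 − 331·1481
4685⁻¹ ≡ 2873 (mod 3204), so k ≡ 2873·1751 ≡ 343 (mod 3204).
x = 2886 + 4685·343 = 1609841.

1609841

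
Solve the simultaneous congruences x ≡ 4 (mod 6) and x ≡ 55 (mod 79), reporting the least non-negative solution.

Write x = 4 + 6·k. Then 6·k ≡ 55 − 4 ≡ 51 (mod 79).
Need 6⁻¹ mod 79. Extended Euclid on (79, 6):
79 = 13·6 + 1
6 = 6·1 + 0
Back-substitute:
1 = 79 − 13·6
6⁻¹ ≡ 66 (mod 79), so k ≡ 66·51 ≡ 48 (mod 79).
x = 4 + 6·48 = 292.

292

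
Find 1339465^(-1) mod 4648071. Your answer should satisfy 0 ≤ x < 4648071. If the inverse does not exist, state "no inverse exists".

gcd(4648071, 1339465) by repeated division:
4648071 = 3·1339465 + 629676
1339465 = 2·629676 + 80113
629676 = 7·80113 + 68885
80113 = 1·68885 + 11228
68885 = 6·11228 + 1517
11228 = 7·1517 + 609
1517 = 2·609 + 299
609 = 2·299 + 11
299 = 27·11 + 2
11 = 5·2 + 1
2 = 2·1 + 0
Since gcd(1339465, 4648071) = 1, back-substitute to write 1 as a combination:
1 = 11 − 5·2
1 = −5·299 + 136·11
1 = 136·609 − 277·299
1 = −277·1517 + 690·609
1 = 690·11228 − 5107·1517
1 = −5107·68885 + 31332·11228
1 = 31332·80113 − 36439·68885
1 = −36439·629676 + 286405·80113
1 = 286405·1339465 − 609249·629676
1 = −609249·4648071 + 2114152·1339465
So 1339465·2114152 ≡ 1 (mod 4648071).

2114152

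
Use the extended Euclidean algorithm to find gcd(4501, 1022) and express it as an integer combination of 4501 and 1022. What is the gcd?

7

Repeated division:
4501 = 4*1022 + 413
1022 = 2*413 + 196
413 = 2*196 + 21
196 = 9*21 + 7
21 = 3*7 + 0
gcd(4501, 1022) = 7.
Back-substituting:
7 = 196 − 9·21
7 = −9·413 + 19·196
7 = 19·1022 − 47·413
7 = −47·4501 + 207·1022
So 7 = (-47)·4501 + (207)·1022.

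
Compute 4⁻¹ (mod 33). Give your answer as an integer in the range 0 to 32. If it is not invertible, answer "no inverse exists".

25

Extended Euclidean algorithm:
33 = 8×4 + 1
4 = 4×1 + 0
gcd = 1, so the inverse exists. Back-substitute:
1 = 33 − 8·4
Thus 4·(-8) ≡ 1 (mod 33); reducing, -8 mod 33 = 25.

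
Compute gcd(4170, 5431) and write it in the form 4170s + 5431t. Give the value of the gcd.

1

Apply Euclid's algorithm to 5431 and 4170:
5431 = 1×4170 + 1261
4170 = 3×1261 + 387
1261 = 3×387 + 100
387 = 3×100 + 87
100 = 1×87 + 13
87 = 6×13 + 9
13 = 1×9 + 4
9 = 2×4 + 1
4 = 4×1 + 0
gcd(4170, 5431) = 1.
Express as a combination:
1 = 9 − 2·4
1 = −2·13 + 3·9
1 = 3·87 − 20·13
1 = −20·100 + 23·87
1 = 23·387 − 89·100
1 = −89·1261 + 290·387
1 = 290·4170 − 959·1261
1 = −959·5431 + 1249·4170
So 1 = (-959)·5431 + (1249)·4170.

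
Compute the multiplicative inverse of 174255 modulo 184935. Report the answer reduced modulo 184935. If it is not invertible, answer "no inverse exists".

Compute gcd(174255, 184935):
184935 = 1×174255 + 10680
174255 = 16×10680 + 3375
10680 = 3×3375 + 555
3375 = 6×555 + 45
555 = 12×45 + 15
45 = 3×15 + 0
Since gcd = 15 > 1, 174255 is not a unit mod 184935.

no inverse exists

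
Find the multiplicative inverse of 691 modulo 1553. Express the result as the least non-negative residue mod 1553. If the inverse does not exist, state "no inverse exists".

Apply the Euclidean algorithm to 1553 and 691:
1553 = 2·691 + 171
691 = 4·171 + 7
171 = 24·7 + 3
7 = 2·3 + 1
3 = 3·1 + 0
The gcd is 1. Working backward:
1 = 7 − 2·3
1 = −2·171 + 49·7
1 = 49·691 − 198·171
1 = −198·1553 + 445·691
So 691·445 ≡ 1 (mod 1553).

445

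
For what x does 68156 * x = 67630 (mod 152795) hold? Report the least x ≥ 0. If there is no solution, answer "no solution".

First find gcd(68156, 152795):
152795 = 2·68156 + 16483
68156 = 4·16483 + 2224
16483 = 7·2224 + 915
2224 = 2·915 + 394
915 = 2·394 + 127
394 = 3·127 + 13
127 = 9·13 + 10
13 = 1·10 + 3
10 = 3·3 + 1
3 = 3·1 + 0
gcd = 1, so a unique solution mod 152795 exists.
Back-substitute for the Bézout coefficients:
1 = 10 − 3·3
1 = −3·13 + 4·10
1 = 4·127 − 39·13
1 = −39·394 + 121·127
1 = 121·915 − 281·394
1 = −281·2224 + 683·915
1 = 683·16483 − 5062·2224
1 = −5062·68156 + 20931·16483
1 = 20931·152795 − 46924·68156
So 68156·(-46924) ≡ 1 (mod 152795), giving 68156⁻¹ ≡ 105871.
x ≡ 68156⁻¹·67630 ≡ 105871·67630 ≡ 82030 (mod 152795).

82030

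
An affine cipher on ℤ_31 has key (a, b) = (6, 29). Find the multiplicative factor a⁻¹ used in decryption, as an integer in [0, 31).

Run Euclid on (31, 6):
31 = 5×6 + 1
6 = 6×1 + 0
gcd = 1, so the inverse exists. Back-substitute:
1 = 31 − 5·6
Thus 6·(-5) ≡ 1 (mod 31); reducing, -5 mod 31 = 26.

26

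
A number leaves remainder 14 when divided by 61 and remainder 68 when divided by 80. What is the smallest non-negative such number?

868

Write x = 14 + 61·k. Then 61·k ≡ 68 − 14 ≡ 54 (mod 80).
Need 61⁻¹ mod 80. Extended Euclid on (80, 61):
80 = 1·61 + 19
61 = 3·19 + 4
19 = 4·4 + 3
4 = 1·3 + 1
3 = 3·1 + 0
Back-substitute:
1 = 4 − 3
1 = −19 + 5·4
1 = 5·61 − 16·19
1 = −16·80 + 21·61
61⁻¹ ≡ 21 (mod 80), so k ≡ 21·54 ≡ 14 (mod 80).
x = 14 + 61·14 = 868.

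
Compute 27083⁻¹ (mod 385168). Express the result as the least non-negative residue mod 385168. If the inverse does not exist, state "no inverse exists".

no inverse exists

Euclidean algorithm on 385168, 27083:
385168 = 14·27083 + 6006
27083 = 4·6006 + 3059
6006 = 1·3059 + 2947
3059 = 1·2947 + 112
2947 = 26·112 + 35
112 = 3·35 + 7
35 = 5·7 + 0
The gcd is 7, not 1, hence no inverse exists.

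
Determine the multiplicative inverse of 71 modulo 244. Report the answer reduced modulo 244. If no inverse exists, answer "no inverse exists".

Apply the Euclidean algorithm to 244 and 71:
244 = 3·71 + 31
71 = 2·31 + 9
31 = 3·9 + 4
9 = 2·4 + 1
4 = 4·1 + 0
Since gcd(71, 244) = 1, back-substitute to write 1 as a combination:
1 = 9 − 2·4
1 = −2·31 + 7·9
1 = 7·71 − 16·31
1 = −16·244 + 55·71
So 71·55 ≡ 1 (mod 244).

55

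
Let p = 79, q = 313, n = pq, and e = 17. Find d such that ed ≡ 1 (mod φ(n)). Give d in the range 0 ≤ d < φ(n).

21473

φ(n) = (p−1)(q−1) = 78·312 = 24336.
Need d with 17·d ≡ 1 (mod 24336). Apply the extended Euclidean algorithm:
24336 = 1431·17 + 9
17 = 1·9 + 8
9 = 1·8 + 1
8 = 8·1 + 0
Back-substitute:
1 = 9 − 8
1 = −17 + 2·9
1 = 2·24336 − 2863·17
So 17·(-2863) ≡ 1 (mod 24336), hence d ≡ -2863 ≡ 21473 (mod 24336).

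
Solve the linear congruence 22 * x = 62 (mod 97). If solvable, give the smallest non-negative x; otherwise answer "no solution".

91

First find gcd(22, 97):
97 = 4×22 + 9
22 = 2×9 + 4
9 = 2×4 + 1
4 = 4×1 + 0
gcd = 1, so a unique solution mod 97 exists.
Back-substitute for the Bézout coefficients:
1 = 9 − 2·4
1 = −2·22 + 5·9
1 = 5·97 − 22·22
So 22·(-22) ≡ 1 (mod 97), giving 22⁻¹ ≡ 75.
x ≡ 22⁻¹·62 ≡ 75·62 ≡ 91 (mod 97).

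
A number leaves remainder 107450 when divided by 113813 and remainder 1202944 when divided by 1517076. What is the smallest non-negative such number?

Write x = 107450 + 113813·k. Then 113813·k ≡ 1202944 − 107450 ≡ 1095494 (mod 1517076).
Need 113813⁻¹ mod 1517076. Extended Euclid on (1517076, 113813):
1517076 = 13·113813 + 37507
113813 = 3·37507 + 1292
37507 = 29·1292 + 39
1292 = 33·39 + 5
39 = 7·5 + 4
5 = 1·4 + 1
4 = 4·1 + 0
Back-substitute:
1 = 5 − 4
1 = −39 + 8·5
1 = 8·1292 − 265·39
1 = −265·37507 + 7693·1292
1 = 7693·113813 − 23344·37507
1 = −23344·1517076 + 311165·113813
113813⁻¹ ≡ 311165 (mod 1517076), so k ≡ 311165·1095494 ≡ 1515766 (mod 1517076).
x = 107450 + 113813·1515766 = 172513983208.

172513983208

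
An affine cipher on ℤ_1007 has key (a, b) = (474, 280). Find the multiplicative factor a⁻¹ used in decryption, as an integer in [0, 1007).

512

Apply the Euclidean algorithm to 1007 and 474:
1007 = 2·474 + 59
474 = 8·59 + 2
59 = 29·2 + 1
2 = 2·1 + 0
gcd = 1, so the inverse exists. Back-substitute:
1 = 59 − 29·2
1 = −29·474 + 233·59
1 = 233·1007 − 495·474
Hence 474⁻¹ ≡ -495 ≡ 512 (mod 1007).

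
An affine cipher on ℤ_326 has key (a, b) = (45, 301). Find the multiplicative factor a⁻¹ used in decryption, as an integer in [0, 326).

Apply the Euclidean algorithm to 326 and 45:
326 = 7*45 + 11
45 = 4*11 + 1
11 = 11*1 + 0
Since gcd(45, 326) = 1, back-substitute to write 1 as a combination:
1 = 45 − 4·11
1 = −4·326 + 29·45
So 45·29 ≡ 1 (mod 326).

29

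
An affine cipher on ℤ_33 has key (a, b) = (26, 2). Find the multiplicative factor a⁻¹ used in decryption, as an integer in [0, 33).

Apply the Euclidean algorithm to 33 and 26:
33 = 1×26 + 7
26 = 3×7 + 5
7 = 1×5 + 2
5 = 2×2 + 1
2 = 2×1 + 0
The gcd is 1. Working backward:
1 = 5 − 2·2
1 = −2·7 + 3·5
1 = 3·26 − 11·7
1 = −11·33 + 14·26
So 26·14 ≡ 1 (mod 33).

14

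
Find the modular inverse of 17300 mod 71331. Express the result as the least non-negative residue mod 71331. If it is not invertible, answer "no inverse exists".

42176

Extended Euclidean algorithm:
71331 = 4*17300 + 2131
17300 = 8*2131 + 252
2131 = 8*252 + 115
252 = 2*115 + 22
115 = 5*22 + 5
22 = 4*5 + 2
5 = 2*2 + 1
2 = 2*1 + 0
The gcd is 1. Working backward:
1 = 5 − 2·2
1 = −2·22 + 9·5
1 = 9·115 − 47·22
1 = −47·252 + 103·115
1 = 103·2131 − 871·252
1 = −871·17300 + 7071·2131
1 = 7071·71331 − 29155·17300
Hence 17300⁻¹ ≡ -29155 ≡ 42176 (mod 71331).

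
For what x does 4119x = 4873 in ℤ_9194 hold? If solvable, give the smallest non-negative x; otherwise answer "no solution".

211

First find gcd(4119, 9194):
9194 = 2*4119 + 956
4119 = 4*956 + 295
956 = 3*295 + 71
295 = 4*71 + 11
71 = 6*11 + 5
11 = 2*5 + 1
5 = 5*1 + 0
gcd = 1, so a unique solution mod 9194 exists.
Back-substitute for the Bézout coefficients:
1 = 11 − 2·5
1 = −2·71 + 13·11
1 = 13·295 − 54·71
1 = −54·956 + 175·295
1 = 175·4119 − 754·956
1 = −754·9194 + 1683·4119
So 4119·(1683) ≡ 1 (mod 9194), giving 4119⁻¹ ≡ 1683.
x ≡ 4119⁻¹·4873 ≡ 1683·4873 ≡ 211 (mod 9194).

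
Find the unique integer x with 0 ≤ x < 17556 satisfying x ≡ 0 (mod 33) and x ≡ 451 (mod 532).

6303

Write x = 0 + 33·k. Then 33·k ≡ 451 − 0 ≡ 451 (mod 532).
Need 33⁻¹ mod 532. Extended Euclid on (532, 33):
532 = 16·33 + 4
33 = 8·4 + 1
4 = 4·1 + 0
Back-substitute:
1 = 33 − 8·4
1 = −8·532 + 129·33
33⁻¹ ≡ 129 (mod 532), so k ≡ 129·451 ≡ 191 (mod 532).
x = 0 + 33·191 = 6303.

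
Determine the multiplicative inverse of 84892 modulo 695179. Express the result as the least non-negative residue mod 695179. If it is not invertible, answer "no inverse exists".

327895

gcd(695179, 84892) by repeated division:
695179 = 8*84892 + 16043
84892 = 5*16043 + 4677
16043 = 3*4677 + 2012
4677 = 2*2012 + 653
2012 = 3*653 + 53
653 = 12*53 + 17
53 = 3*17 + 2
17 = 8*2 + 1
2 = 2*1 + 0
Since gcd(84892, 695179) = 1, back-substitute to write 1 as a combination:
1 = 17 − 8·2
1 = −8·53 + 25·17
1 = 25·653 − 308·53
1 = −308·2012 + 949·653
1 = 949·4677 − 2206·2012
1 = −2206·16043 + 7567·4677
1 = 7567·84892 − 40041·16043
1 = −40041·695179 + 327895·84892
So 84892·327895 ≡ 1 (mod 695179).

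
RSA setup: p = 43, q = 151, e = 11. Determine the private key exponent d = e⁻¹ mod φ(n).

2291

φ(n) = (p−1)(q−1) = 42·150 = 6300.
Need d with 11·d ≡ 1 (mod 6300). Apply the extended Euclidean algorithm:
6300 = 572*11 + 8
11 = 1*8 + 3
8 = 2*3 + 2
3 = 1*2 + 1
2 = 2*1 + 0
Back-substitute:
1 = 3 − 2
1 = −8 + 3·3
1 = 3·11 − 4·8
1 = −4·6300 + 2291·11
So 11·2291 ≡ 1 (mod 6300), hence d = 2291.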